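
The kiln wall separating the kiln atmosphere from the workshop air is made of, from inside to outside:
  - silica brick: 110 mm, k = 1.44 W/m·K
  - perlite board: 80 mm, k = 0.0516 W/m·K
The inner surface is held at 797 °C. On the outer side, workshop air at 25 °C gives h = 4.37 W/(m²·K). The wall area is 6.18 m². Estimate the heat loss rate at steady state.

Model the wall as resistances in series:
R_silica brick = L/(kA) = 0.11/(1.44×6.18) = 0.01236 K/W
R_perlite board = L/(kA) = 0.08/(0.0516×6.18) = 0.2509 K/W
R_outer film = 1/(h_o·A) = 1/(4.37×6.18) = 0.03703 K/W
R_total = 0.3003 K/W
Q = ΔT / R_total = 772 / 0.3003

Q ≈ 2570 W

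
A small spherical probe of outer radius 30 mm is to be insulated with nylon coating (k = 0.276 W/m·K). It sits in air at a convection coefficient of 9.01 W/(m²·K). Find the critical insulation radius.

For a sphere r_cr = 2k/h = 2×0.276/9.01
r_cr = 61.3 mm; since the bare radius (30 mm) is below r_cr, adding a thin layer of insulation will *increase* heat loss.

r_cr ≈ 61.3 mm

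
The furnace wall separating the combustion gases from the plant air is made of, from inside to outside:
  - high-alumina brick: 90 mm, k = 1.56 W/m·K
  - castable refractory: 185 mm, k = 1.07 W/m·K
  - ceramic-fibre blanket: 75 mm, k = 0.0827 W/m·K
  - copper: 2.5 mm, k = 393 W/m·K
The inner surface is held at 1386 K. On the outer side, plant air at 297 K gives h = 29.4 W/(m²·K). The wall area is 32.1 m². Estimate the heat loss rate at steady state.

Q ≈ 29800 W

Using the resistance-network approach (series):
R_high-alumina brick = L/(kA) = 0.09/(1.56×32.1) = 0.001797 K/W
R_castable refractory = L/(kA) = 0.185/(1.07×32.1) = 0.005386 K/W
R_ceramic-fibre blanket = L/(kA) = 0.075/(0.0827×32.1) = 0.02825 K/W
R_copper = L/(kA) = 0.0025/(393×32.1) = 1.982×10^-7 K/W
R_outer film = 1/(h_o·A) = 1/(29.4×32.1) = 0.00106 K/W
R_total = 0.0365 K/W
Q = ΔT / R_total = 1089 / 0.0365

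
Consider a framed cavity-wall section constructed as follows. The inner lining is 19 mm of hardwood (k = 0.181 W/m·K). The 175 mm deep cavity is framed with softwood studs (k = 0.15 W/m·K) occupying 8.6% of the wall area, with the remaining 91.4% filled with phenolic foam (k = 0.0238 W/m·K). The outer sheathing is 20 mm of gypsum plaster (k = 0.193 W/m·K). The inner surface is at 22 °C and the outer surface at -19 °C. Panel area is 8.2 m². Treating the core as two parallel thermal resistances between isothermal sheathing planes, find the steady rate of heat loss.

Sheathing layers in series; stud and cavity paths in parallel between them.
R_inner = 0.019/(0.181×8.2) = 0.0128 K/W
R_stud  = 0.175/(0.15×0.086×8.2) = 1.654 K/W
R_cav   = 0.175/(0.0238×0.914×8.2) = 0.9811 K/W
1/R_core = 1/R_stud + 1/R_cav → R_core = 0.6159 K/W
R_outer = 0.02/(0.193×8.2) = 0.01264 K/W
R_total = 0.6413 K/W
Q = ΔT/R_total = 41/0.6413

Q ≈ 63.9 W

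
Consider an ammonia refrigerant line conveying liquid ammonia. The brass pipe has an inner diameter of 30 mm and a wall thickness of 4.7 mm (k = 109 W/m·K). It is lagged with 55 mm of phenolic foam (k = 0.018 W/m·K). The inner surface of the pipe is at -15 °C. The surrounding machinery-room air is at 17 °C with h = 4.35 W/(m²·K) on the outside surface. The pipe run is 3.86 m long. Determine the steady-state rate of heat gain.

Q ≈ 10.1 W

Cylindrical conduction, so R = ln(r₂/r₁)/(2πkL) per layer, in series:
R_brass pipe wall = ln(19.7/15)/(2π×109×3.86) = 1.031×10^-4 K/W
R_phenolic foam = ln(74.7/19.7)/(2π×0.018×3.86) = 3.053 K/W
R_outer film = 1/(h_o·2πr_oL) = 1/(4.35×2π×0.0747×3.86) = 0.1269 K/W
R_total = 3.18 K/W
Q = ΔT/R_total = 32/3.18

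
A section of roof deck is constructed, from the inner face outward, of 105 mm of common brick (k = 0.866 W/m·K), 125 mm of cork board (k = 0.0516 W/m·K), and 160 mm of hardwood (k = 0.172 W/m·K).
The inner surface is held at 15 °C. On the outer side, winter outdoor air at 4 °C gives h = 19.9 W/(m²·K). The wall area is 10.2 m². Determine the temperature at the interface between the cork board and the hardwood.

T ≈ 7.06 °C

Model the wall as resistances in series:
R_common brick = L/(kA) = 0.105/(0.866×10.2) = 0.01189 K/W
R_cork board = L/(kA) = 0.125/(0.0516×10.2) = 0.2375 K/W
R_hardwood = L/(kA) = 0.16/(0.172×10.2) = 0.0912 K/W
R_outer film = 1/(h_o·A) = 1/(19.9×10.2) = 0.004927 K/W
R_total = 0.3455 K/W;  Q = ΔT/R_total = 11/0.3455 = 31.84 W
T_interface = T_inner − Q·ΣR(inner→interface) = 15 − 31.8×0.2494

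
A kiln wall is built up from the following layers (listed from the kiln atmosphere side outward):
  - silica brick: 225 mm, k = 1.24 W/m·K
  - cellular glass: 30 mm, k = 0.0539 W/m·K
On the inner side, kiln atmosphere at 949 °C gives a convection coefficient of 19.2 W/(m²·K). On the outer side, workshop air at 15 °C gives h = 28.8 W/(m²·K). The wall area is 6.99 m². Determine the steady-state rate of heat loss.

Q ≈ 7920 W

Model the wall as resistances in series:
R_inner film = 1/(h_i·A) = 1/(19.2×6.99) = 0.007451 K/W
R_silica brick = L/(kA) = 0.225/(1.24×6.99) = 0.02596 K/W
R_cellular glass = L/(kA) = 0.03/(0.0539×6.99) = 0.07963 K/W
R_outer film = 1/(h_o·A) = 1/(28.8×6.99) = 0.004967 K/W
R_total = 0.118 K/W
Q = ΔT / R_total = 934 / 0.118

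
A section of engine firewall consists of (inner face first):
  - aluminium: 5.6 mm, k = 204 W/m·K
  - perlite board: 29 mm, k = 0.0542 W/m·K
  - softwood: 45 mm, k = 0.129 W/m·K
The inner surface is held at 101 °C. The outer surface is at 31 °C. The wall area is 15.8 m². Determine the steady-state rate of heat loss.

Q ≈ 1250 W

Using the resistance-network approach (series):
R_aluminium = L/(kA) = 0.0056/(204×15.8) = 1.737×10^-6 K/W
R_perlite board = L/(kA) = 0.029/(0.0542×15.8) = 0.03386 K/W
R_softwood = L/(kA) = 0.045/(0.129×15.8) = 0.02208 K/W
R_total = 0.05594 K/W
Q = ΔT / R_total = 70 / 0.05594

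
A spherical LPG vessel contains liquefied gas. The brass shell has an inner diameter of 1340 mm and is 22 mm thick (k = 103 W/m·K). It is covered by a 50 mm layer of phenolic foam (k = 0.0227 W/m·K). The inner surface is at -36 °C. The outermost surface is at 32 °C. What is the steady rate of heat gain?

For a spherical shell R = (1/r₁ − 1/r₂)/(4πk); film R = 1/(h·4πr²). In series:
R_brass shell = (1/0.67 − 1/0.692)/(4π×103) = 3.666×10^-5 K/W
R_phenolic foam = (1/0.692 − 1/0.742)/(4π×0.0227) = 0.3414 K/W
R_total = 0.3414 K/W
Q = ΔT/R_total = 68/0.3414

Q ≈ 199 W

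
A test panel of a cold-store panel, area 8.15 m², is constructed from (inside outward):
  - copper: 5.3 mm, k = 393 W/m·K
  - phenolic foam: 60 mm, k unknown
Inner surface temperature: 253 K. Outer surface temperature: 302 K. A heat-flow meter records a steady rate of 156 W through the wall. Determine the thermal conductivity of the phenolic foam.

k ≈ 0.0234 W/(m·K)

Thermal resistances in series:
R_copper = L/(kA) = 0.0053/(393×8.15) = 1.655×10^-6 K/W
Sum of known resistances R_other = 1.655×10^-6 K/W
Total R = ΔT/Q = 49/156 = 0.3141 K/W
R_phenolic foam = R_total − R_other = 0.3141 K/W
k = L/(R·A) = 0.06/(0.3141×8.15)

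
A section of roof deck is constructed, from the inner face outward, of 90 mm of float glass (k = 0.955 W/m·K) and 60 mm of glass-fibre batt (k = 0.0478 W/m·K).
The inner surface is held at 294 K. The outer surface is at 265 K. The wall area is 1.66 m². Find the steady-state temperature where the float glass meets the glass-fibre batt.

Using the resistance-network approach (series):
R_float glass = L/(kA) = 0.09/(0.955×1.66) = 0.05677 K/W
R_glass-fibre batt = L/(kA) = 0.06/(0.0478×1.66) = 0.7562 K/W
R_total = 0.8129 K/W;  Q = ΔT/R_total = 29/0.8129 = 35.67 W
T_interface = T_inner − Q·ΣR(inner→interface) = 294 − 35.7×0.05677

T ≈ 292 K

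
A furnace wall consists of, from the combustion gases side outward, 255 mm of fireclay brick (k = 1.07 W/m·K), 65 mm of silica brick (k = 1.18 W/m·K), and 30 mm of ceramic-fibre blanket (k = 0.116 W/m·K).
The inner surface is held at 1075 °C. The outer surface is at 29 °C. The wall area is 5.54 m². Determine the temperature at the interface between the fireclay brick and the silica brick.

T ≈ 623 °C

Using the resistance-network approach (series):
R_fireclay brick = L/(kA) = 0.255/(1.07×5.54) = 0.04302 K/W
R_silica brick = L/(kA) = 0.065/(1.18×5.54) = 0.009943 K/W
R_ceramic-fibre blanket = L/(kA) = 0.03/(0.116×5.54) = 0.04668 K/W
R_total = 0.09964 K/W;  Q = ΔT/R_total = 1046/0.09964 = 10500 W
T_interface = T_inner − Q·ΣR(inner→interface) = 1075 − 10500×0.04302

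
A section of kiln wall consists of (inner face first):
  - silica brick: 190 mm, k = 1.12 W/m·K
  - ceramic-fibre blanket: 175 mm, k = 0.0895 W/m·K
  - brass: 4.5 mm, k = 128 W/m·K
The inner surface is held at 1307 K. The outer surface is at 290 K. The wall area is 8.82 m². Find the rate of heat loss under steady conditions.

Using the resistance-network approach (series):
R_silica brick = L/(kA) = 0.19/(1.12×8.82) = 0.01923 K/W
R_ceramic-fibre blanket = L/(kA) = 0.175/(0.0895×8.82) = 0.2217 K/W
R_brass = L/(kA) = 0.0045/(128×8.82) = 3.986×10^-6 K/W
R_total = 0.2409 K/W
Q = ΔT / R_total = 1017 / 0.2409

Q ≈ 4220 W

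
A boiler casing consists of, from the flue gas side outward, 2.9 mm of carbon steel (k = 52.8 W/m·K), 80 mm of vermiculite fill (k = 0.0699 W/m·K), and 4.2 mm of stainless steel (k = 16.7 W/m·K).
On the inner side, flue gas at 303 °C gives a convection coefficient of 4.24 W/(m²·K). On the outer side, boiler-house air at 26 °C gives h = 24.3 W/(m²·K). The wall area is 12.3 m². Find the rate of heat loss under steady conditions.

Q ≈ 2400 W

Treating each layer as a thermal resistance in series:
R_inner film = 1/(h_i·A) = 1/(4.24×12.3) = 0.01917 K/W
R_carbon steel = L/(kA) = 0.0029/(52.8×12.3) = 4.465×10^-6 K/W
R_vermiculite fill = L/(kA) = 0.08/(0.0699×12.3) = 0.09305 K/W
R_stainless steel = L/(kA) = 0.0042/(16.7×12.3) = 2.045×10^-5 K/W
R_outer film = 1/(h_o·A) = 1/(24.3×12.3) = 0.003346 K/W
R_total = 0.1156 K/W
Q = ΔT / R_total = 277 / 0.1156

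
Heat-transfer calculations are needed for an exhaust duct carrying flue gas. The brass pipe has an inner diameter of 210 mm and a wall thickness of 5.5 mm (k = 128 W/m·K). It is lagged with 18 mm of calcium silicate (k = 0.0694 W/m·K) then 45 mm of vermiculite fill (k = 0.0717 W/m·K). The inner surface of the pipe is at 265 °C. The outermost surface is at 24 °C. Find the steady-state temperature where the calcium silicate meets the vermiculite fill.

Treating each annulus and film as a series resistance:
R_brass pipe wall = ln(110.5/105)/(2π×128×1) = 6.348×10^-5 K/W
R_calcium silicate = ln(128.5/110.5)/(2π×0.0694×1) = 0.3461 K/W
R_vermiculite fill = ln(173.5/128.5)/(2π×0.0717×1) = 0.6665 K/W
R_total = 1.013 K/W
Q = ΔT/R_total = 241/1.013
Q = 238 W/m
T_interface = T_inner − Q·ΣR(inner→interface) = 265 − 238×0.3462

T ≈ 183 °C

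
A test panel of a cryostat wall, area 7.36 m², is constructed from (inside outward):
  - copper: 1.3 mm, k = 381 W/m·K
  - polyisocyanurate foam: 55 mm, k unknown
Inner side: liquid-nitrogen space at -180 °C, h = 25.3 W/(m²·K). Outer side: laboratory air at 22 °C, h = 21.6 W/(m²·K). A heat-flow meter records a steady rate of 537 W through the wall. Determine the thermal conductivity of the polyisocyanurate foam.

Series thermal resistances:
R_inner film = 1/(h_i·A) = 1/(25.3×7.36) = 0.00537 K/W
R_copper = L/(kA) = 0.0013/(381×7.36) = 4.636×10^-7 K/W
R_outer film = 1/(h_o·A) = 1/(21.6×7.36) = 0.00629 K/W
Sum of known resistances R_other = 0.01166 K/W
Total R = ΔT/Q = 202/537 = 0.3762 K/W
R_polyisocyanurate foam = R_total − R_other = 0.3645 K/W
k = L/(R·A) = 0.055/(0.3645×7.36)

k ≈ 0.0205 W/(m·K)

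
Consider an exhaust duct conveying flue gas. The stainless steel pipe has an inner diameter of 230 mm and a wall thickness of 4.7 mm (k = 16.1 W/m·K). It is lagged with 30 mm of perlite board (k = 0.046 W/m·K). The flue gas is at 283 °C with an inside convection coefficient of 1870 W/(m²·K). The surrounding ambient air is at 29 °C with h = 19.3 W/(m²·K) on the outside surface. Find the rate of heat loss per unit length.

Treating each annulus and film as a series resistance:
R_inner film = 1/(h_i·2πr₁L) = 1/(1870×2π×0.115×1) = 7.401×10^-4 K/W
R_stainless steel pipe wall = ln(119.7/115)/(2π×16.1×1) = 3.96×10^-4 K/W
R_perlite board = ln(149.7/119.7)/(2π×0.046×1) = 0.7738 K/W
R_outer film = 1/(h_o·2πr_oL) = 1/(19.3×2π×0.1497×1) = 0.05509 K/W
R_total = 0.83 K/W
Q = ΔT/R_total = 254/0.83

q′ ≈ 306 W/m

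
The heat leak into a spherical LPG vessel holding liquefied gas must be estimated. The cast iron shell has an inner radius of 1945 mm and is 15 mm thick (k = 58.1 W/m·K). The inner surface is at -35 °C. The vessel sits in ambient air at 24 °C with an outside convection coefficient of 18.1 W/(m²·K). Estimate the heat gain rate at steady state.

Radial (spherical) resistances in series:
R_cast iron shell = (1/1.945 − 1/1.96)/(4π×58.1) = 5.389×10^-6 K/W
R_outer film = 1/(h·4πr_o²) = 1/(18.1×4π×1.96²) = 0.001144 K/W
R_total = 0.00115 K/W
Q = ΔT/R_total = 59/0.00115

Q ≈ 51300 W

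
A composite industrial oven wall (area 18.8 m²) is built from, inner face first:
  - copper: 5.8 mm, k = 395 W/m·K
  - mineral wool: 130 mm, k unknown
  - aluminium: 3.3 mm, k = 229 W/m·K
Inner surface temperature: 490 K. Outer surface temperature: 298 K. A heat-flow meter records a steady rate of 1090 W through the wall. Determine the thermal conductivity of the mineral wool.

k ≈ 0.0393 W/(m·K)

Series thermal resistances:
R_copper = L/(kA) = 0.0058/(395×18.8) = 7.81×10^-7 K/W
R_aluminium = L/(kA) = 0.0033/(229×18.8) = 7.665×10^-7 K/W
Sum of known resistances R_other = 1.548×10^-6 K/W
Total R = ΔT/Q = 192/1090 = 0.1761 K/W
R_mineral wool = R_total − R_other = 0.1761 K/W
k = L/(R·A) = 0.13/(0.1761×18.8)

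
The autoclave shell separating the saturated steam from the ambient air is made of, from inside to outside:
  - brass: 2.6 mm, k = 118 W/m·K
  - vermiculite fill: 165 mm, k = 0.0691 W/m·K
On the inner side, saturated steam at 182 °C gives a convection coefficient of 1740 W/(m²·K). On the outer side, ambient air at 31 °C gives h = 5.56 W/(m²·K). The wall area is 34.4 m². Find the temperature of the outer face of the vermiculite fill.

T ≈ 41.6 °C

Treating each layer as a thermal resistance in series:
R_inner film = 1/(h_i·A) = 1/(1740×34.4) = 1.671×10^-5 K/W
R_brass = L/(kA) = 0.0026/(118×34.4) = 6.405×10^-7 K/W
R_vermiculite fill = L/(kA) = 0.165/(0.0691×34.4) = 0.06941 K/W
R_outer film = 1/(h_o·A) = 1/(5.56×34.4) = 0.005228 K/W
R_total = 0.07466 K/W;  Q = ΔT/R_total = 151/0.07466 = 2023 W
T_interface = T_inner − Q·ΣR(inner→interface) = 182 − 2020×0.06943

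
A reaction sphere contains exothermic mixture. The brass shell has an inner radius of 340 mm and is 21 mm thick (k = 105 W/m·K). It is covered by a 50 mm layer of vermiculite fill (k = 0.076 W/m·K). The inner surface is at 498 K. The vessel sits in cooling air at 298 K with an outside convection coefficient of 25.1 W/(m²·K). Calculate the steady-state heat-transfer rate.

Spherical conduction: R = (1/r_in − 1/r_out)/(4πk) per layer; series-sum.
R_brass shell = (1/0.34 − 1/0.361)/(4π×105) = 1.297×10^-4 K/W
R_vermiculite fill = (1/0.361 − 1/0.411)/(4π×0.076) = 0.3529 K/W
R_outer film = 1/(h·4πr_o²) = 1/(25.1×4π×0.411²) = 0.01877 K/W
R_total = 0.3718 K/W
Q = ΔT/R_total = 200/0.3718

Q ≈ 538 W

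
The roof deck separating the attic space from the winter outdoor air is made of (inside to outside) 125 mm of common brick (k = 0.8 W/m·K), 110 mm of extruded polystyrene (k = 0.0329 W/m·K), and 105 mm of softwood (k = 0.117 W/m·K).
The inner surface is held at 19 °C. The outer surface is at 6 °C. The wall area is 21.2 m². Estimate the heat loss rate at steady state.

Q ≈ 62.7 W

Model the wall as resistances in series:
R_common brick = L/(kA) = 0.125/(0.8×21.2) = 0.00737 K/W
R_extruded polystyrene = L/(kA) = 0.11/(0.0329×21.2) = 0.1577 K/W
R_softwood = L/(kA) = 0.105/(0.117×21.2) = 0.04233 K/W
R_total = 0.2074 K/W
Q = ΔT / R_total = 13 / 0.2074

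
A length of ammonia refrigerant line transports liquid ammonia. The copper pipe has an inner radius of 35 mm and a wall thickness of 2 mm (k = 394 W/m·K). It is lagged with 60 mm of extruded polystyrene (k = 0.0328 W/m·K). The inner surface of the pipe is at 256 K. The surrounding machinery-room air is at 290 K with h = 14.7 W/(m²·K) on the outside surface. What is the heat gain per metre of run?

q′ ≈ 7.1 W/m

Cylindrical conduction, so R = ln(r₂/r₁)/(2πkL) per layer, in series:
R_copper pipe wall = ln(37/35)/(2π×394×1) = 2.245×10^-5 K/W
R_extruded polystyrene = ln(97/37)/(2π×0.0328×1) = 4.677 K/W
R_outer film = 1/(h_o·2πr_oL) = 1/(14.7×2π×0.097×1) = 0.1116 K/W
R_total = 4.788 K/W
Q = ΔT/R_total = 34/4.788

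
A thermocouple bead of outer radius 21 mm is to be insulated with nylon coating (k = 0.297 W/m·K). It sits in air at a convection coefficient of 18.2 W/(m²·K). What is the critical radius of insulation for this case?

r_cr ≈ 32.6 mm

For a sphere r_cr = 2k/h = 2×0.297/18.2
r_cr = 32.6 mm; since the bare radius (21 mm) is below r_cr, adding a thin layer of insulation will *increase* heat loss.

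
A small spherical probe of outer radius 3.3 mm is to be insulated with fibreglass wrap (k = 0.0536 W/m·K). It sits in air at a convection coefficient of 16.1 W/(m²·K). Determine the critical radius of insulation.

For a sphere r_cr = 2k/h = 2×0.0536/16.1
r_cr = 6.66 mm; since the bare radius (3.3 mm) is below r_cr, adding a thin layer of insulation will *increase* heat loss.

r_cr ≈ 6.66 mm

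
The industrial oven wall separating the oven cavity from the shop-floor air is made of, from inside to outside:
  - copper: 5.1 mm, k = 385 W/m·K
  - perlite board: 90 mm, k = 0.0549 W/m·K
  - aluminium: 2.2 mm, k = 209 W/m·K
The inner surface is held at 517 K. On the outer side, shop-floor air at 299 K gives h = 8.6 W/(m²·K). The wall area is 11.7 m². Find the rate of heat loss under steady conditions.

Q ≈ 1450 W

Treating each layer as a thermal resistance in series:
R_copper = L/(kA) = 0.0051/(385×11.7) = 1.132×10^-6 K/W
R_perlite board = L/(kA) = 0.09/(0.0549×11.7) = 0.1401 K/W
R_aluminium = L/(kA) = 0.0022/(209×11.7) = 8.997×10^-7 K/W
R_outer film = 1/(h_o·A) = 1/(8.6×11.7) = 0.009938 K/W
R_total = 0.1501 K/W
Q = ΔT / R_total = 218 / 0.1501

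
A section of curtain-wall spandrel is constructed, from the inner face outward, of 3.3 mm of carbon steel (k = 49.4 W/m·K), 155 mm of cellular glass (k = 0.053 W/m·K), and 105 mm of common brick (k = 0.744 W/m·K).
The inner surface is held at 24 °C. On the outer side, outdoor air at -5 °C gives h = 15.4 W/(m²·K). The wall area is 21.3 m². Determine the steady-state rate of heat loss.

Q ≈ 197 W

Using the resistance-network approach (series):
R_carbon steel = L/(kA) = 0.0033/(49.4×21.3) = 3.136×10^-6 K/W
R_cellular glass = L/(kA) = 0.155/(0.053×21.3) = 0.1373 K/W
R_common brick = L/(kA) = 0.105/(0.744×21.3) = 0.006626 K/W
R_outer film = 1/(h_o·A) = 1/(15.4×21.3) = 0.003049 K/W
R_total = 0.147 K/W
Q = ΔT / R_total = 29 / 0.147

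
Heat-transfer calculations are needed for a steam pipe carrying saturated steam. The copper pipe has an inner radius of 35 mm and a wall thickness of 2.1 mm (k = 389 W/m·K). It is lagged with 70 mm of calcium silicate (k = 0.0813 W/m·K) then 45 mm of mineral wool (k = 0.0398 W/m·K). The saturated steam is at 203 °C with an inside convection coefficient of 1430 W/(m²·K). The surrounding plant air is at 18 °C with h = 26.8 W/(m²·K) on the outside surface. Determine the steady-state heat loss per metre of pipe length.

Cylindrical conduction, so R = ln(r₂/r₁)/(2πkL) per layer, in series:
R_inner film = 1/(h_i·2πr₁L) = 1/(1430×2π×0.035×1) = 0.00318 K/W
R_copper pipe wall = ln(37.1/35)/(2π×389×1) = 2.384×10^-5 K/W
R_calcium silicate = ln(107.1/37.1)/(2π×0.0813×1) = 2.075 K/W
R_mineral wool = ln(152.1/107.1)/(2π×0.0398×1) = 1.403 K/W
R_outer film = 1/(h_o·2πr_oL) = 1/(26.8×2π×0.1521×1) = 0.03904 K/W
R_total = 3.52 K/W
Q = ΔT/R_total = 185/3.52

q′ ≈ 52.6 W/m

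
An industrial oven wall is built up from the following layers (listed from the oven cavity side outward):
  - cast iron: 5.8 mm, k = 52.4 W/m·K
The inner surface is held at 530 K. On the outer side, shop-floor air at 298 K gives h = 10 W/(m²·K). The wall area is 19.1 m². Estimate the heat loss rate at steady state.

Model the wall as resistances in series:
R_cast iron = L/(kA) = 0.0058/(52.4×19.1) = 5.795×10^-6 K/W
R_outer film = 1/(h_o·A) = 1/(10×19.1) = 0.005236 K/W
R_total = 0.005241 K/W
Q = ΔT / R_total = 232 / 0.005241

Q ≈ 44300 W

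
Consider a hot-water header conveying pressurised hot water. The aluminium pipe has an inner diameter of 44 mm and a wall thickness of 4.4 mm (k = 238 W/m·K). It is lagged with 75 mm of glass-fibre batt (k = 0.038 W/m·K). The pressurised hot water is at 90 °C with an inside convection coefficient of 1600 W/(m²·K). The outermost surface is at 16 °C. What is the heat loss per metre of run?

Treating each annulus and film as a series resistance:
R_inner film = 1/(h_i·2πr₁L) = 1/(1600×2π×0.022×1) = 0.004521 K/W
R_aluminium pipe wall = ln(26.4/22)/(2π×238×1) = 1.219×10^-4 K/W
R_glass-fibre batt = ln(101.4/26.4)/(2π×0.038×1) = 5.636 K/W
R_total = 5.641 K/W
Q = ΔT/R_total = 74/5.641

q′ ≈ 13.1 W/m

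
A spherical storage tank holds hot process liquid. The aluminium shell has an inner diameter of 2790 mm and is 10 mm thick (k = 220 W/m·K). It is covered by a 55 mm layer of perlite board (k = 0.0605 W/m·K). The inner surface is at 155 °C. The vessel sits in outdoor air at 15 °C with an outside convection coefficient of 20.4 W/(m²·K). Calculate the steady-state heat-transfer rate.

Q ≈ 3770 W

Spherical conduction: R = (1/r_in − 1/r_out)/(4πk) per layer; series-sum.
R_aluminium shell = (1/1.395 − 1/1.405)/(4π×220) = 1.846×10^-6 K/W
R_perlite board = (1/1.405 − 1/1.46)/(4π×0.0605) = 0.03527 K/W
R_outer film = 1/(h·4πr_o²) = 1/(20.4×4π×1.46²) = 0.00183 K/W
R_total = 0.0371 K/W
Q = ΔT/R_total = 140/0.0371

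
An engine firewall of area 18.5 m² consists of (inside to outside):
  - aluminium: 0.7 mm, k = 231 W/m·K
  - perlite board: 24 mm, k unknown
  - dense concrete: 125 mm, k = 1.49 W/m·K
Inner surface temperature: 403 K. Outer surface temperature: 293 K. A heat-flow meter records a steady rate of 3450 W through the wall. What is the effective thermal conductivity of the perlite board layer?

k ≈ 0.0474 W/(m·K)

Using the resistance-network approach (series):
R_aluminium = L/(kA) = 0.0007/(231×18.5) = 1.638×10^-7 K/W
R_dense concrete = L/(kA) = 0.125/(1.49×18.5) = 0.004535 K/W
Sum of known resistances R_other = 0.004535 K/W
Total R = ΔT/Q = 110/3450 = 0.03188 K/W
R_perlite board = R_total − R_other = 0.02735 K/W
k = L/(R·A) = 0.024/(0.02735×18.5)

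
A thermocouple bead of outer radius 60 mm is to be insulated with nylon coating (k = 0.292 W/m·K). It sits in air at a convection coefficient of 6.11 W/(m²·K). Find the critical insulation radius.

For a sphere r_cr = 2k/h = 2×0.292/6.11
r_cr = 95.6 mm; since the bare radius (60 mm) is below r_cr, adding a thin layer of insulation will *increase* heat loss.

r_cr ≈ 95.6 mm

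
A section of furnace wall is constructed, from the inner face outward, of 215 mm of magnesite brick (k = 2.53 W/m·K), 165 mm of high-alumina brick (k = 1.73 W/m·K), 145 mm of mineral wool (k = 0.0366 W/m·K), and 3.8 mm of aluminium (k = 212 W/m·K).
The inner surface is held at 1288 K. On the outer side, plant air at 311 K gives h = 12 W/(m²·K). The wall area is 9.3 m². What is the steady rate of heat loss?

Q ≈ 2150 W

Using the resistance-network approach (series):
R_magnesite brick = L/(kA) = 0.215/(2.53×9.3) = 0.009138 K/W
R_high-alumina brick = L/(kA) = 0.165/(1.73×9.3) = 0.01026 K/W
R_mineral wool = L/(kA) = 0.145/(0.0366×9.3) = 0.426 K/W
R_aluminium = L/(kA) = 0.0038/(212×9.3) = 1.927×10^-6 K/W
R_outer film = 1/(h_o·A) = 1/(12×9.3) = 0.008961 K/W
R_total = 0.4544 K/W
Q = ΔT / R_total = 977 / 0.4544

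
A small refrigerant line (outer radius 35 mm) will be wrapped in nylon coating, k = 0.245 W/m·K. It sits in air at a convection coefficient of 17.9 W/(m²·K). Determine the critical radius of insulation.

For a cylinder r_cr = k/h = 0.245/17.9
r_cr = 13.7 mm; since the bare radius (35 mm) is above r_cr, any added insulation will reduce heat loss.

r_cr ≈ 13.7 mm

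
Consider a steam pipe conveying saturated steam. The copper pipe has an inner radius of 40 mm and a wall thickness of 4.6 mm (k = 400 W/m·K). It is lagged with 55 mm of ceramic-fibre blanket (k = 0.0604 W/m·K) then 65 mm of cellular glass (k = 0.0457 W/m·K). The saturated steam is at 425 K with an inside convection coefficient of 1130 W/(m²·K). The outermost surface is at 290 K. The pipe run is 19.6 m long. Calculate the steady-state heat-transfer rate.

For a radial system each layer contributes R = ln(r_out/r_in)/(2πkL); films add R = 1/(hA).
R_inner film = 1/(h_i·2πr₁L) = 1/(1130×2π×0.04×19.6) = 1.796×10^-4 K/W
R_copper pipe wall = ln(44.6/40)/(2π×400×19.6) = 2.21×10^-6 K/W
R_ceramic-fibre blanket = ln(99.6/44.6)/(2π×0.0604×19.6) = 0.108 K/W
R_cellular glass = ln(164.6/99.6)/(2π×0.0457×19.6) = 0.08926 K/W
R_total = 0.1975 K/W
Q = ΔT/R_total = 135/0.1975

Q ≈ 684 W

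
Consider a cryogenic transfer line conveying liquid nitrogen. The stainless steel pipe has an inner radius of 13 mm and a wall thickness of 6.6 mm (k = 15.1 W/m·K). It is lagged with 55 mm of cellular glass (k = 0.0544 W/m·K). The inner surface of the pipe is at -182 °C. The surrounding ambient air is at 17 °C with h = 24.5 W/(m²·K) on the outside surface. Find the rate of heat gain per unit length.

Cylindrical conduction, so R = ln(r₂/r₁)/(2πkL) per layer, in series:
R_stainless steel pipe wall = ln(19.6/13)/(2π×15.1×1) = 0.004328 K/W
R_cellular glass = ln(74.6/19.6)/(2π×0.0544×1) = 3.91 K/W
R_outer film = 1/(h_o·2πr_oL) = 1/(24.5×2π×0.0746×1) = 0.08708 K/W
R_total = 4.002 K/W
Q = ΔT/R_total = 199/4.002

q′ ≈ 49.7 W/m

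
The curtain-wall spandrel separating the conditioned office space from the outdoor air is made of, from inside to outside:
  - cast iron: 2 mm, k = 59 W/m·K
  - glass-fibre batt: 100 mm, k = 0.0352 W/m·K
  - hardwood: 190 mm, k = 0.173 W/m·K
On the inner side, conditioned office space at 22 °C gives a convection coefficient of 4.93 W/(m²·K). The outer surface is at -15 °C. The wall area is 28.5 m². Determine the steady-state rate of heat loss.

Series thermal resistances:
R_inner film = 1/(h_i·A) = 1/(4.93×28.5) = 0.007117 K/W
R_cast iron = L/(kA) = 0.002/(59×28.5) = 1.189×10^-6 K/W
R_glass-fibre batt = L/(kA) = 0.1/(0.0352×28.5) = 0.09968 K/W
R_hardwood = L/(kA) = 0.19/(0.173×28.5) = 0.03854 K/W
R_total = 0.1453 K/W
Q = ΔT / R_total = 37 / 0.1453

Q ≈ 255 W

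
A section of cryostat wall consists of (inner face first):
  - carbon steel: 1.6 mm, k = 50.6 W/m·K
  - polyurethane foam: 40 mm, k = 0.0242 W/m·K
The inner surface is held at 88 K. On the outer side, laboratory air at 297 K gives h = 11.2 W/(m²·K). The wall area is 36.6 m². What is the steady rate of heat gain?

Thermal resistances in series:
R_carbon steel = L/(kA) = 0.0016/(50.6×36.6) = 8.639×10^-7 K/W
R_polyurethane foam = L/(kA) = 0.04/(0.0242×36.6) = 0.04516 K/W
R_outer film = 1/(h_o·A) = 1/(11.2×36.6) = 0.00244 K/W
R_total = 0.0476 K/W
Q = ΔT / R_total = 209 / 0.0476

Q ≈ 4390 W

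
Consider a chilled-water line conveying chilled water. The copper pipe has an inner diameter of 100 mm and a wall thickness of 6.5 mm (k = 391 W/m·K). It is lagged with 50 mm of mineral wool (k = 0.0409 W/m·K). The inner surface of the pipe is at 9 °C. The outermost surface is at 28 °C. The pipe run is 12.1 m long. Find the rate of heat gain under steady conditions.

Radial resistances (cylindrical: R_cond = ln(r_o/r_i)/(2πkL), R_conv = 1/(h·2πrL)):
R_copper pipe wall = ln(56.5/50)/(2π×391×12.1) = 4.111×10^-6 K/W
R_mineral wool = ln(106.5/56.5)/(2π×0.0409×12.1) = 0.2039 K/W
R_total = 0.2039 K/W
Q = ΔT/R_total = 19/0.2039

Q ≈ 93.2 W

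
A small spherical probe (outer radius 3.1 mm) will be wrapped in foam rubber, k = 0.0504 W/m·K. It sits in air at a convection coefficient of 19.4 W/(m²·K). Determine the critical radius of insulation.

For a sphere r_cr = 2k/h = 2×0.0504/19.4
r_cr = 5.2 mm; since the bare radius (3.1 mm) is below r_cr, adding a thin layer of insulation will *increase* heat loss.

r_cr ≈ 5.2 mm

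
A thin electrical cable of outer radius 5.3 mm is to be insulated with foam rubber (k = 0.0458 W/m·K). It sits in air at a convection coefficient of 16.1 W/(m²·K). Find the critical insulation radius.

r_cr ≈ 2.84 mm

For a cylinder r_cr = k/h = 0.0458/16.1
r_cr = 2.84 mm; since the bare radius (5.3 mm) is above r_cr, any added insulation will reduce heat loss.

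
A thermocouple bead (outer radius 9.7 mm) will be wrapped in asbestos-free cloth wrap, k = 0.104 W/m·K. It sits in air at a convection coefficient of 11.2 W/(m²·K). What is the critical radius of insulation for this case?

r_cr ≈ 18.6 mm

For a sphere r_cr = 2k/h = 2×0.104/11.2
r_cr = 18.6 mm; since the bare radius (9.7 mm) is below r_cr, adding a thin layer of insulation will *increase* heat loss.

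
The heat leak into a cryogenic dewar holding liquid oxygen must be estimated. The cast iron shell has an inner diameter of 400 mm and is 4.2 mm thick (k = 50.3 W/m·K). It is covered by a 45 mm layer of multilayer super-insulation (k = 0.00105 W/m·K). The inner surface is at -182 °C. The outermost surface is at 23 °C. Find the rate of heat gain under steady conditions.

Q ≈ 3.06 W

Each spherical layer contributes R = (1/r_i − 1/r_o)/(4πk):
R_cast iron shell = (1/0.2 − 1/0.2042)/(4π×50.3) = 1.627×10^-4 K/W
R_multilayer super-insulation = (1/0.2042 − 1/0.2492)/(4π×0.00105) = 67.02 K/W
R_total = 67.02 K/W
Q = ΔT/R_total = 205/67.02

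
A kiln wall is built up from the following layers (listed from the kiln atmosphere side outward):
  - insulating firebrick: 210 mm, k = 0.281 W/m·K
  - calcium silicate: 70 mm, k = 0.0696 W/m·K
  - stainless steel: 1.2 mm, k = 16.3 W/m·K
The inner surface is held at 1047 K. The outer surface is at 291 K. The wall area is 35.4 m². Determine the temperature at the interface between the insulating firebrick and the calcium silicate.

T ≈ 725 K

Treating each layer as a thermal resistance in series:
R_insulating firebrick = L/(kA) = 0.21/(0.281×35.4) = 0.02111 K/W
R_calcium silicate = L/(kA) = 0.07/(0.0696×35.4) = 0.02841 K/W
R_stainless steel = L/(kA) = 0.0012/(16.3×35.4) = 2.08×10^-6 K/W
R_total = 0.04952 K/W;  Q = ΔT/R_total = 756/0.04952 = 15270 W
T_interface = T_inner − Q·ΣR(inner→interface) = 1047 − 15300×0.02111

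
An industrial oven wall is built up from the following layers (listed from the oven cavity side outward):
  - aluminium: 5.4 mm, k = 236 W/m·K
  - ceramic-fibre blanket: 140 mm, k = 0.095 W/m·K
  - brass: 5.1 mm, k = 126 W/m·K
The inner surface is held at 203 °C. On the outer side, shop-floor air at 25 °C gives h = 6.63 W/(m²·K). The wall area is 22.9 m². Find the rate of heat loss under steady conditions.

Q ≈ 2510 W

Using the resistance-network approach (series):
R_aluminium = L/(kA) = 0.0054/(236×22.9) = 9.992×10^-7 K/W
R_ceramic-fibre blanket = L/(kA) = 0.14/(0.095×22.9) = 0.06435 K/W
R_brass = L/(kA) = 0.0051/(126×22.9) = 1.768×10^-6 K/W
R_outer film = 1/(h_o·A) = 1/(6.63×22.9) = 0.006586 K/W
R_total = 0.07094 K/W
Q = ΔT / R_total = 178 / 0.07094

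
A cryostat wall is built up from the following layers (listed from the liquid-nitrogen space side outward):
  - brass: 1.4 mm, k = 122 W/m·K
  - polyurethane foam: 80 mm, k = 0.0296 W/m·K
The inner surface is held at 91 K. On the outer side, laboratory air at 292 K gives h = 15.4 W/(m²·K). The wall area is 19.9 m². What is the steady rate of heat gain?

Model the wall as resistances in series:
R_brass = L/(kA) = 0.0014/(122×19.9) = 5.767×10^-7 K/W
R_polyurethane foam = L/(kA) = 0.08/(0.0296×19.9) = 0.1358 K/W
R_outer film = 1/(h_o·A) = 1/(15.4×19.9) = 0.003263 K/W
R_total = 0.1391 K/W
Q = ΔT / R_total = 201 / 0.1391

Q ≈ 1450 W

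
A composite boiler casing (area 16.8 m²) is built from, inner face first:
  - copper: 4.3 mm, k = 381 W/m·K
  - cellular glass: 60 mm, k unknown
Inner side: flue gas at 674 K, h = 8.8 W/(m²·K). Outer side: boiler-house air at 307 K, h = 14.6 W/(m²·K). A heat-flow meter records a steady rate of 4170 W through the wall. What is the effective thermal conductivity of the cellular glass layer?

Using the resistance-network approach (series):
R_inner film = 1/(h_i·A) = 1/(8.8×16.8) = 0.006764 K/W
R_copper = L/(kA) = 0.0043/(381×16.8) = 6.718×10^-7 K/W
R_outer film = 1/(h_o·A) = 1/(14.6×16.8) = 0.004077 K/W
Sum of known resistances R_other = 0.01084 K/W
Total R = ΔT/Q = 367/4170 = 0.08801 K/W
R_cellular glass = R_total − R_other = 0.07717 K/W
k = L/(R·A) = 0.06/(0.07717×16.8)

k ≈ 0.0463 W/(m·K)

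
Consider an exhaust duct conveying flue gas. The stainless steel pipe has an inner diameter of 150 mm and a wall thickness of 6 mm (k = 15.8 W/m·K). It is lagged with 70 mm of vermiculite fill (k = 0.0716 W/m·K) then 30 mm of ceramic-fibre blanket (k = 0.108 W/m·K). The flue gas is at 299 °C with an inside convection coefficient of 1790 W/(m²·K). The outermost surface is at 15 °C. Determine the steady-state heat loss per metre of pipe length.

q′ ≈ 172 W/m

For a radial system each layer contributes R = ln(r_out/r_in)/(2πkL); films add R = 1/(hA).
R_inner film = 1/(h_i·2πr₁L) = 1/(1790×2π×0.075×1) = 0.001186 K/W
R_stainless steel pipe wall = ln(81/75)/(2π×15.8×1) = 7.752×10^-4 K/W
R_vermiculite fill = ln(151/81)/(2π×0.0716×1) = 1.384 K/W
R_ceramic-fibre blanket = ln(181/151)/(2π×0.108×1) = 0.2671 K/W
R_total = 1.653 K/W
Q = ΔT/R_total = 284/1.653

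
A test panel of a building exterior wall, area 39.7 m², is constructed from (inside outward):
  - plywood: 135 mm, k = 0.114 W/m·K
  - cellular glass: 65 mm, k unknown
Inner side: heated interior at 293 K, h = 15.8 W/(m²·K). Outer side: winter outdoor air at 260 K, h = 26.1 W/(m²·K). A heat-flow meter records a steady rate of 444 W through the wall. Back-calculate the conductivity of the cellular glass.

Thermal resistances in series:
R_inner film = 1/(h_i·A) = 1/(15.8×39.7) = 0.001594 K/W
R_plywood = L/(kA) = 0.135/(0.114×39.7) = 0.02983 K/W
R_outer film = 1/(h_o·A) = 1/(26.1×39.7) = 9.651×10^-4 K/W
Sum of known resistances R_other = 0.03239 K/W
Total R = ΔT/Q = 33/444 = 0.07432 K/W
R_cellular glass = R_total − R_other = 0.04194 K/W
k = L/(R·A) = 0.065/(0.04194×39.7)

k ≈ 0.039 W/(m·K)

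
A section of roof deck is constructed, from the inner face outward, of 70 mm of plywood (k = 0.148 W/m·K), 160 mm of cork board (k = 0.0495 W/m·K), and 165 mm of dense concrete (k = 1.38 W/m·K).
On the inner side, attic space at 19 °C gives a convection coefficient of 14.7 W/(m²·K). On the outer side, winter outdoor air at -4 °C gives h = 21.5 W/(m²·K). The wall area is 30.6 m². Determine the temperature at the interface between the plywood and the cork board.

Series thermal resistances:
R_inner film = 1/(h_i·A) = 1/(14.7×30.6) = 0.002223 K/W
R_plywood = L/(kA) = 0.07/(0.148×30.6) = 0.01546 K/W
R_cork board = L/(kA) = 0.16/(0.0495×30.6) = 0.1056 K/W
R_dense concrete = L/(kA) = 0.165/(1.38×30.6) = 0.003907 K/W
R_outer film = 1/(h_o·A) = 1/(21.5×30.6) = 0.00152 K/W
R_total = 0.1287 K/W;  Q = ΔT/R_total = 23/0.1287 = 178.7 W
T_interface = T_inner − Q·ΣR(inner→interface) = 19 − 179×0.01768

T ≈ 15.8 °C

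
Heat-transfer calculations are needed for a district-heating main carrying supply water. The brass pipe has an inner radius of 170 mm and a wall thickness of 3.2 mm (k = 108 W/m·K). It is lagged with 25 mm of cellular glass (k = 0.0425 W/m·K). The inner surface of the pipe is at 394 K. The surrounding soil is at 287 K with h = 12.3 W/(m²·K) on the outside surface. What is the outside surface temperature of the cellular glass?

T ≈ 299 K

For a radial system each layer contributes R = ln(r_out/r_in)/(2πkL); films add R = 1/(hA).
R_brass pipe wall = ln(173.2/170)/(2π×108×1) = 2.748×10^-5 K/W
R_cellular glass = ln(198.2/173.2)/(2π×0.0425×1) = 0.5049 K/W
R_outer film = 1/(h_o·2πr_oL) = 1/(12.3×2π×0.1982×1) = 0.06528 K/W
R_total = 0.5702 K/W
Q = ΔT/R_total = 107/0.5702
Q = 188 W/m
T_interface = T_inner − Q·ΣR(inner→interface) = 394 − 188×0.5049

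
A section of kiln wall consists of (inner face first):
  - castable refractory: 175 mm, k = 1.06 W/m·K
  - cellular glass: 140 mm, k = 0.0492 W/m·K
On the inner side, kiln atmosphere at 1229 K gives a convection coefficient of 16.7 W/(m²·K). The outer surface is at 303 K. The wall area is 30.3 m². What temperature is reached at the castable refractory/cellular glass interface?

Series thermal resistances:
R_inner film = 1/(h_i·A) = 1/(16.7×30.3) = 0.001976 K/W
R_castable refractory = L/(kA) = 0.175/(1.06×30.3) = 0.005449 K/W
R_cellular glass = L/(kA) = 0.14/(0.0492×30.3) = 0.09391 K/W
R_total = 0.1013 K/W;  Q = ΔT/R_total = 926/0.1013 = 9138 W
T_interface = T_inner − Q·ΣR(inner→interface) = 1229 − 9140×0.007425

T ≈ 1160 K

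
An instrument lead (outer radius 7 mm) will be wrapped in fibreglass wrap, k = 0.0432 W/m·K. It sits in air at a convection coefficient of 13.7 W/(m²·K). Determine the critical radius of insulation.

r_cr ≈ 3.15 mm

For a cylinder r_cr = k/h = 0.0432/13.7
r_cr = 3.15 mm; since the bare radius (7 mm) is above r_cr, any added insulation will reduce heat loss.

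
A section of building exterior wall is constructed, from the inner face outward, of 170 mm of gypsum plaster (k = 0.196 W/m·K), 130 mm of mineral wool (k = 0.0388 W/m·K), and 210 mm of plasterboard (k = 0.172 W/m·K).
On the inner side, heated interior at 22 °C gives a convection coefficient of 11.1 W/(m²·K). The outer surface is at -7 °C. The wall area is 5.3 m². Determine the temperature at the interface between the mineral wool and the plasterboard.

Model the wall as resistances in series:
R_inner film = 1/(h_i·A) = 1/(11.1×5.3) = 0.017 K/W
R_gypsum plaster = L/(kA) = 0.17/(0.196×5.3) = 0.1637 K/W
R_mineral wool = L/(kA) = 0.13/(0.0388×5.3) = 0.6322 K/W
R_plasterboard = L/(kA) = 0.21/(0.172×5.3) = 0.2304 K/W
R_total = 1.043 K/W;  Q = ΔT/R_total = 29/1.043 = 27.8 W
T_interface = T_inner − Q·ΣR(inner→interface) = 22 − 27.8×0.8128

T ≈ -0.596 °C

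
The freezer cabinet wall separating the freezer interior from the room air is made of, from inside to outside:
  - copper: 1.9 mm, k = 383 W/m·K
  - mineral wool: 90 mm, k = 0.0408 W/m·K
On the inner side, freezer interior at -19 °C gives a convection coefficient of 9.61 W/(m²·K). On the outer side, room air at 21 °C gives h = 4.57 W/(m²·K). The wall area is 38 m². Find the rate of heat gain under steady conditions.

Thermal resistances in series:
R_inner film = 1/(h_i·A) = 1/(9.61×38) = 0.002738 K/W
R_copper = L/(kA) = 0.0019/(383×38) = 1.305×10^-7 K/W
R_mineral wool = L/(kA) = 0.09/(0.0408×38) = 0.05805 K/W
R_outer film = 1/(h_o·A) = 1/(4.57×38) = 0.005758 K/W
R_total = 0.06655 K/W
Q = ΔT / R_total = 40 / 0.06655

Q ≈ 601 W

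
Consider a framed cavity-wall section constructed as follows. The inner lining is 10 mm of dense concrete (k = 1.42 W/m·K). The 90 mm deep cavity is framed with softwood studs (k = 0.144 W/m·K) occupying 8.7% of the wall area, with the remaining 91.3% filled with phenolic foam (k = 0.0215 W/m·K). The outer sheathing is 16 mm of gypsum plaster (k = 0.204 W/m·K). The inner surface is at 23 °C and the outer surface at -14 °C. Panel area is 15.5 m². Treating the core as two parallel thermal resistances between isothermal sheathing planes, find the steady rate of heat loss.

Q ≈ 199 W

Sheathing layers in series; stud and cavity paths in parallel between them.
R_inner = 0.01/(1.42×15.5) = 4.543×10^-4 K/W
R_stud  = 0.09/(0.144×0.087×15.5) = 0.4635 K/W
R_cav   = 0.09/(0.0215×0.913×15.5) = 0.2958 K/W
1/R_core = 1/R_stud + 1/R_cav → R_core = 0.1806 K/W
R_outer = 0.016/(0.204×15.5) = 0.00506 K/W
R_total = 0.1861 K/W
Q = ΔT/R_total = 37/0.1861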